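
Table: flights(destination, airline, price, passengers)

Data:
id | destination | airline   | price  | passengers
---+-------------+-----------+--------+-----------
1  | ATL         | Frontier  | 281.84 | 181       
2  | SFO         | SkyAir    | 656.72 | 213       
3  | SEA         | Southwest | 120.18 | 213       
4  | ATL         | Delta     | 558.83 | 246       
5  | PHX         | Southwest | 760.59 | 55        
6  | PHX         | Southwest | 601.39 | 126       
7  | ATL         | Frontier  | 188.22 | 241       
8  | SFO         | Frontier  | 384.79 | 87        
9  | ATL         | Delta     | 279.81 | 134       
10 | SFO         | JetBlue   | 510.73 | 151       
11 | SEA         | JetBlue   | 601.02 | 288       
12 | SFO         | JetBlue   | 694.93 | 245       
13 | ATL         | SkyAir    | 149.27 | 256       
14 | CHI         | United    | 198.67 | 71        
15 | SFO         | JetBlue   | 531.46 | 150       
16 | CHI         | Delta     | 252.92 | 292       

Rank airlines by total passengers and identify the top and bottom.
SELECT airline, SUM(passengers)
FROM flights
GROUP BY airline
ORDER BY SUM(passengers)

All groups:
  United: 71
  Southwest: 394
  SkyAir: 469
  Frontier: 509
  Delta: 672
  JetBlue: 834

Highest: JetBlue (834)
Lowest: United (71)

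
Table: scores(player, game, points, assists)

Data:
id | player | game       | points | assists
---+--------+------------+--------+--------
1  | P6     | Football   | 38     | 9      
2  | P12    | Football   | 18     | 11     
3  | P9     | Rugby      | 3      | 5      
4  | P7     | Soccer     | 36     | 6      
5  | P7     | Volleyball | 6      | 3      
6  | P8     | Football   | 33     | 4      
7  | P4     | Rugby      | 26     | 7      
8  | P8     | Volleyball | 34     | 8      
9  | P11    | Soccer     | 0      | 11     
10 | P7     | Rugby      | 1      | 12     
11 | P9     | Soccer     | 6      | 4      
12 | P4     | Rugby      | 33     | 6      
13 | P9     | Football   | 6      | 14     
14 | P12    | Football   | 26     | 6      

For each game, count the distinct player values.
SELECT game, COUNT(DISTINCT player)
FROM scores
GROUP BY game

Result:
  Football: 4 distinct
  Rugby: 3 distinct
  Soccer: 3 distinct
  Volleyball: 2 distinct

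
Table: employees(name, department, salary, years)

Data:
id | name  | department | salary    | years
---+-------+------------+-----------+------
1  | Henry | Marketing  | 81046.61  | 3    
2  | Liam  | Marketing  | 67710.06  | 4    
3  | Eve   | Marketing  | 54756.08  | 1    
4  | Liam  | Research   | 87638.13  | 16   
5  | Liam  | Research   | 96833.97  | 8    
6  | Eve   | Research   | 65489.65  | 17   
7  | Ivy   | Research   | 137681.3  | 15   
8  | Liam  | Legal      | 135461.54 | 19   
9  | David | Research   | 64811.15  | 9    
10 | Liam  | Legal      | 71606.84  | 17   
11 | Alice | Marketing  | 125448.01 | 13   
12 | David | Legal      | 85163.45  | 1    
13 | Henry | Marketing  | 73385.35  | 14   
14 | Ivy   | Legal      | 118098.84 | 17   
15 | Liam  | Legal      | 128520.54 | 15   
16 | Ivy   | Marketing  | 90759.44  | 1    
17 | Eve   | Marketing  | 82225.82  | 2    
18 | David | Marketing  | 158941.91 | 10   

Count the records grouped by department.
SELECT department, COUNT(*) as count
FROM employees
GROUP BY department

Result:
  Legal: 5
  Marketing: 8
  Research: 5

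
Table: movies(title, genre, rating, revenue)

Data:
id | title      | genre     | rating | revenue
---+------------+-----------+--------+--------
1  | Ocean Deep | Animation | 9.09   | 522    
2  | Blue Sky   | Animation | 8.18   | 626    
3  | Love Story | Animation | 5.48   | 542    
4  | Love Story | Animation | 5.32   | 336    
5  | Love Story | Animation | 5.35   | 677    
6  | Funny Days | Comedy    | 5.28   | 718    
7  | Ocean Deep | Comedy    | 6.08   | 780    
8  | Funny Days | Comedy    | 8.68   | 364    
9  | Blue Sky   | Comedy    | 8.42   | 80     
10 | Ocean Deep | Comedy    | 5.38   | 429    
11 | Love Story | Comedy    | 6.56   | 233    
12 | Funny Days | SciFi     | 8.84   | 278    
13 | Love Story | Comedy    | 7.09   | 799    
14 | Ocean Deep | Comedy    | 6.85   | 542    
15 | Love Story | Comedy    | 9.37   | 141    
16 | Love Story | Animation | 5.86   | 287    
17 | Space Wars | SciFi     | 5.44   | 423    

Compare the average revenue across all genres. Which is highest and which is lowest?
SELECT genre, AVG(revenue)
FROM movies
GROUP BY genre
ORDER BY AVG(revenue)

All groups:
  SciFi: 350.50
  Comedy: 454.00
  Animation: 498.33

Highest: Animation (498.33)
Lowest: SciFi (350.50)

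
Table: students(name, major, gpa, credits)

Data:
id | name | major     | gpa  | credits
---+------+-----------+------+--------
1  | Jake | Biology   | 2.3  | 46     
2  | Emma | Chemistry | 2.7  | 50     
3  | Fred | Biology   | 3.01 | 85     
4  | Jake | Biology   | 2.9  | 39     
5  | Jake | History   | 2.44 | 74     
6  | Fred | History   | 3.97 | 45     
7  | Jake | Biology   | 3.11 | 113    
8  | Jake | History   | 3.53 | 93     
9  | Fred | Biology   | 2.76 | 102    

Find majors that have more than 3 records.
SELECT major, COUNT(*) as cnt
FROM students
GROUP BY major
HAVING COUNT(*) > 3

Result:
  Biology: 5

Note: HAVING filters groups after aggregation, WHERE filters rows before.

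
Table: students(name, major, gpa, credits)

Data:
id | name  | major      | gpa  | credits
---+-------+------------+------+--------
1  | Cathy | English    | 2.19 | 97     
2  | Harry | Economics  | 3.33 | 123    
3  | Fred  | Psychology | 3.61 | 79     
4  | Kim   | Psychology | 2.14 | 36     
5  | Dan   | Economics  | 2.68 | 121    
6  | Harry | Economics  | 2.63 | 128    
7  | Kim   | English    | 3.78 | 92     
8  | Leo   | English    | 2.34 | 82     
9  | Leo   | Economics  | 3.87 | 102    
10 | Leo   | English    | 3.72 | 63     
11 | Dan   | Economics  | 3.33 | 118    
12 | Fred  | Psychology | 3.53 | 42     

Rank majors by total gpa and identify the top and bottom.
SELECT major, SUM(gpa)
FROM students
GROUP BY major
ORDER BY SUM(gpa)

All groups:
  Psychology: 9.28
  English: 12.03
  Economics: 15.84

Highest: Economics (15.84)
Lowest: Psychology (9.28)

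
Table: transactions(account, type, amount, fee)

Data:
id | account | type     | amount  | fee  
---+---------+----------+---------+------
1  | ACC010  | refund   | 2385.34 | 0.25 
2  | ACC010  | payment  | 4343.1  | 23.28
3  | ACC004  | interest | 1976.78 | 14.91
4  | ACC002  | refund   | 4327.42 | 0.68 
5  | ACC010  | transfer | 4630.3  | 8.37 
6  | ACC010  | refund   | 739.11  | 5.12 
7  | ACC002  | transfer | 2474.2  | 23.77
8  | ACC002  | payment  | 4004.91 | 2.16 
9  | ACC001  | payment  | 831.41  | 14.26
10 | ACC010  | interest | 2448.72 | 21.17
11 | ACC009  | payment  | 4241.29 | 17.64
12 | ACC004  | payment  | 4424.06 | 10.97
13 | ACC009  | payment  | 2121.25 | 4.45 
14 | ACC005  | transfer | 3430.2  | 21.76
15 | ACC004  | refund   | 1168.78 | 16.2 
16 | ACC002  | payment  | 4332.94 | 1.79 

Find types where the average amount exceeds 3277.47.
SELECT type, AVG(amount)
FROM transactions
GROUP BY type
HAVING AVG(amount) > 3277.47

Result:
  payment: avg=3471.28
  transfer: avg=3511.57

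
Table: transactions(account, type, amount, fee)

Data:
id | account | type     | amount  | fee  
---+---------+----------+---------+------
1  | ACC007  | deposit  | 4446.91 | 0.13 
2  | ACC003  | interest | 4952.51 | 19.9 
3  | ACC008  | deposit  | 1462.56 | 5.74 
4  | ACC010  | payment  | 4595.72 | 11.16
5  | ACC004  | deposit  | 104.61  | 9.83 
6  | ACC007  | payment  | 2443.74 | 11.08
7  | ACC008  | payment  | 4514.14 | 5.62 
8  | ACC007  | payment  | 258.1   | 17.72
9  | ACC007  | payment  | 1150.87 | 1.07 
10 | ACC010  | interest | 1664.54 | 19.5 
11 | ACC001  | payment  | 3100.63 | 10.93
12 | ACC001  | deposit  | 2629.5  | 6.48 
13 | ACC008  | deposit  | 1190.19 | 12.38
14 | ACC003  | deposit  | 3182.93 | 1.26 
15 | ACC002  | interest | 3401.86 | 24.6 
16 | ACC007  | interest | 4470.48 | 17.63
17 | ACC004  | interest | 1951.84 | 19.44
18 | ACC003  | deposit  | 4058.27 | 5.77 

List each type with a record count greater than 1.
SELECT type, COUNT(*) as cnt
FROM transactions
GROUP BY type
HAVING COUNT(*) > 1

Result:
  deposit: 7
  interest: 5
  payment: 6

Note: HAVING filters groups after aggregation, WHERE filters rows before.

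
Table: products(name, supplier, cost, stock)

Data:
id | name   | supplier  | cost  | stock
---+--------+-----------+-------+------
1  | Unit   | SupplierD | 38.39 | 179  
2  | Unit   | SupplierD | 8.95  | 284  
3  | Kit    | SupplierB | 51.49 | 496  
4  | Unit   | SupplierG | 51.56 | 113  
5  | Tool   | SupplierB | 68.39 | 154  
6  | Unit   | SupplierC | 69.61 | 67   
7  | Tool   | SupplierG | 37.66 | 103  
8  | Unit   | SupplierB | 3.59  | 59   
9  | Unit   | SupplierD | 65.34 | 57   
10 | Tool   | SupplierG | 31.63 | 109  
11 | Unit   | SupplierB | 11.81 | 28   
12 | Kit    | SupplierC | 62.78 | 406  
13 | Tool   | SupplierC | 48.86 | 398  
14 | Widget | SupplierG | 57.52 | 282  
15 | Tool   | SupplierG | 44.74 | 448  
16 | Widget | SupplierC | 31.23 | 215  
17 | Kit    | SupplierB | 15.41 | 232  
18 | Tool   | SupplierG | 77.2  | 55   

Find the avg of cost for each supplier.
SELECT supplier, AVG(cost) as result
FROM products
GROUP BY supplier

Result:
  SupplierB: 30.14
  SupplierC: 53.12
  SupplierD: 37.56
  SupplierG: 50.05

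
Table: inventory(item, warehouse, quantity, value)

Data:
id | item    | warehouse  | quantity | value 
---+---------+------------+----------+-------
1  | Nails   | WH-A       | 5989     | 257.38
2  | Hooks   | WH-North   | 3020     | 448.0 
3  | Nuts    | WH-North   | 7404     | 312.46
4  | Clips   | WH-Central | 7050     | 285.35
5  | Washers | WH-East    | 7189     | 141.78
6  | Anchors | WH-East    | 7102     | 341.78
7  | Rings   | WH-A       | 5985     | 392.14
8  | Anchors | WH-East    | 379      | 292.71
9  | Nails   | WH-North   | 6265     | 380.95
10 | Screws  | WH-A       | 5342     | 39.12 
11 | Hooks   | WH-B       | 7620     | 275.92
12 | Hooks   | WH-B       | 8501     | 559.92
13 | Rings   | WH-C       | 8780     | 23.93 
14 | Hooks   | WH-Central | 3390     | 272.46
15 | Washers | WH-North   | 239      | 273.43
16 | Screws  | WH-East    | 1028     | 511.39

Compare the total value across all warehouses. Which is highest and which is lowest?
SELECT warehouse, SUM(value)
FROM inventory
GROUP BY warehouse
ORDER BY SUM(value)

All groups:
  WH-C: 23.93
  WH-Central: 557.81
  WH-A: 688.64
  WH-B: 835.84
  WH-East: 1287.66
  WH-North: 1414.84

Highest: WH-North (1414.84)
Lowest: WH-C (23.93)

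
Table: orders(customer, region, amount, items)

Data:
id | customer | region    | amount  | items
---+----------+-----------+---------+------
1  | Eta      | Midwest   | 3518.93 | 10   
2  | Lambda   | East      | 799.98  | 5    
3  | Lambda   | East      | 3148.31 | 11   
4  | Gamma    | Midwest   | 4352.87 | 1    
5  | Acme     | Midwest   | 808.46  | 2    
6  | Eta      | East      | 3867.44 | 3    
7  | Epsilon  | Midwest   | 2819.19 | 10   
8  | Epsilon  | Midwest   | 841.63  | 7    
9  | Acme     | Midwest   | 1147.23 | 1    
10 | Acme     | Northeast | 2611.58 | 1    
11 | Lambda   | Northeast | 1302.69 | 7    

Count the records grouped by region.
SELECT region, COUNT(*) as count
FROM orders
GROUP BY region

Result:
  East: 3
  Midwest: 6
  Northeast: 2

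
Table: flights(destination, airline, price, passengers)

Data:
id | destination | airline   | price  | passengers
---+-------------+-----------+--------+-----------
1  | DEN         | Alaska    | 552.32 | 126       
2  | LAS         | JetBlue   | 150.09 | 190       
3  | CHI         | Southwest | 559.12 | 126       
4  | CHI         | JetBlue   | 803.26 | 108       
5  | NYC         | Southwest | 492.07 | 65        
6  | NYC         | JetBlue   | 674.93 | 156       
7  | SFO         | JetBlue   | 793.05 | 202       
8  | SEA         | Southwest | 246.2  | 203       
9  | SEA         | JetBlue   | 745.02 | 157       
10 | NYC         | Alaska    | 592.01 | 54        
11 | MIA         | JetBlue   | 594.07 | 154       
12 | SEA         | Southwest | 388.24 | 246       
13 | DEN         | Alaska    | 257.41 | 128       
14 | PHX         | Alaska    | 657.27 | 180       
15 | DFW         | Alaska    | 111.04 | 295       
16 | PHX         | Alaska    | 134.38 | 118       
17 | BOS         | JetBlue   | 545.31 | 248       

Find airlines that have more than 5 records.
SELECT airline, COUNT(*) as cnt
FROM flights
GROUP BY airline
HAVING COUNT(*) > 5

Result:
  Alaska: 6
  JetBlue: 7

Note: HAVING filters groups after aggregation, WHERE filters rows before.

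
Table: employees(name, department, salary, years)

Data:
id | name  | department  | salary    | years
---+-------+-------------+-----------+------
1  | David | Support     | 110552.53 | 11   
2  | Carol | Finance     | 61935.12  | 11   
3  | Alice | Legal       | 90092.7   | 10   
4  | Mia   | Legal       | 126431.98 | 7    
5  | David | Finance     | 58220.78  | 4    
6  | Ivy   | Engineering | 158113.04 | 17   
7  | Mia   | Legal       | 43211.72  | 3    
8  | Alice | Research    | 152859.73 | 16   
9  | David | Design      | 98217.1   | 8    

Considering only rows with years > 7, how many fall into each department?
SELECT department, COUNT(*)
FROM employees
WHERE years > 7
GROUP BY department

Note: WHERE filters rows before grouping.

Result:
  Design: 1
  Engineering: 1
  Finance: 1
  Legal: 1
  Research: 1
  Support: 1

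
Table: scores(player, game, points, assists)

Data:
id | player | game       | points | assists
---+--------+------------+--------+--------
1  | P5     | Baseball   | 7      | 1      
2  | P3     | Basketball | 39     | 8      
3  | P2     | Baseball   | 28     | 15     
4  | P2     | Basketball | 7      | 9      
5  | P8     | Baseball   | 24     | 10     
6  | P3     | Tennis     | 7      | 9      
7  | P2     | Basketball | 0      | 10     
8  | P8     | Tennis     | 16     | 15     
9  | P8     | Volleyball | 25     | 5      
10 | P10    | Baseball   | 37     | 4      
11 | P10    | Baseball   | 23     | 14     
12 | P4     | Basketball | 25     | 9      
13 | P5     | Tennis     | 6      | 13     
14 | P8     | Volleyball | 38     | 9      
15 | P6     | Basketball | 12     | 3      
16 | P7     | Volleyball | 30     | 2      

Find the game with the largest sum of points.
SELECT game, SUM(points) as val
FROM scores
GROUP BY game
ORDER BY val DESC
LIMIT 1

Result: Baseball with sum(points) = 119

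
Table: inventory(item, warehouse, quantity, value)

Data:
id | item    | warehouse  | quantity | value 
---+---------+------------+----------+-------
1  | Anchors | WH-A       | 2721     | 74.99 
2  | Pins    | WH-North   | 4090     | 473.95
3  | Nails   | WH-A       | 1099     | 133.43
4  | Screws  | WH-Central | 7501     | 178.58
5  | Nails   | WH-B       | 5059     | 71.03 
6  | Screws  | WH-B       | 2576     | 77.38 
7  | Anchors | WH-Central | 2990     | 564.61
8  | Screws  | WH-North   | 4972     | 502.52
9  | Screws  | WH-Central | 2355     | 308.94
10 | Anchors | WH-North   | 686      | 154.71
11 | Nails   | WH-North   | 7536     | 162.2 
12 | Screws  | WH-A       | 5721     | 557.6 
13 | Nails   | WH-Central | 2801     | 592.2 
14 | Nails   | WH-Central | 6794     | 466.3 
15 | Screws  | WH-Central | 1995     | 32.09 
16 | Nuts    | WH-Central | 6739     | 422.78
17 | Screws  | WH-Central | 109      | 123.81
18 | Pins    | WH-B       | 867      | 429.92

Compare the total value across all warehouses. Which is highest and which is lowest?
SELECT warehouse, SUM(value)
FROM inventory
GROUP BY warehouse
ORDER BY SUM(value)

All groups:
  WH-B: 578.33
  WH-A: 766.02
  WH-North: 1293.38
  WH-Central: 2689.31

Highest: WH-Central (2689.31)
Lowest: WH-B (578.33)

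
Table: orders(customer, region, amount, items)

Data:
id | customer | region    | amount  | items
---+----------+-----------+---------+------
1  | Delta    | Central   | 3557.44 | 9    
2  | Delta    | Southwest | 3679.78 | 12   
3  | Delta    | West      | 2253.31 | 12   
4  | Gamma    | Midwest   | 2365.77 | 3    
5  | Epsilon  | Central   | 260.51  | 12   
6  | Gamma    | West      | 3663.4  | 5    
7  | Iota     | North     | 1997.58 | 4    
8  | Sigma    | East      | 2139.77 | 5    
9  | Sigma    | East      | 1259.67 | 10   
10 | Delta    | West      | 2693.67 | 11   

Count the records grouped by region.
SELECT region, COUNT(*) as count
FROM orders
GROUP BY region

Result:
  Central: 2
  East: 2
  Midwest: 1
  North: 1
  Southwest: 1
  West: 3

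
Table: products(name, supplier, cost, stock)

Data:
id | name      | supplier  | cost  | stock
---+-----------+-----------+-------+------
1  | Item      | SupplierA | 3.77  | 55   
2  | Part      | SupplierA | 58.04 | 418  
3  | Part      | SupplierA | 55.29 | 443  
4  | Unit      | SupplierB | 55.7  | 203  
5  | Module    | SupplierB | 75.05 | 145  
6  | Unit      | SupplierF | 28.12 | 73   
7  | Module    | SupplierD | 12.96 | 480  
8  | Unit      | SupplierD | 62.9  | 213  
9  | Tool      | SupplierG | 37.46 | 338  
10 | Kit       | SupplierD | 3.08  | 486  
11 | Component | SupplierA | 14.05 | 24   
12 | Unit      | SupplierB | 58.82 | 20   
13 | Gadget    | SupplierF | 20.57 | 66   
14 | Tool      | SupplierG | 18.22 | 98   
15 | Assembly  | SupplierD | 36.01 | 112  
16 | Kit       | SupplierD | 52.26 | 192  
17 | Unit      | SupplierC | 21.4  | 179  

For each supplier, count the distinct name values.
SELECT supplier, COUNT(DISTINCT name)
FROM products
GROUP BY supplier

Result:
  SupplierA: 3 distinct
  SupplierB: 2 distinct
  SupplierC: 1 distinct
  SupplierD: 4 distinct
  SupplierF: 2 distinct
  SupplierG: 1 distinct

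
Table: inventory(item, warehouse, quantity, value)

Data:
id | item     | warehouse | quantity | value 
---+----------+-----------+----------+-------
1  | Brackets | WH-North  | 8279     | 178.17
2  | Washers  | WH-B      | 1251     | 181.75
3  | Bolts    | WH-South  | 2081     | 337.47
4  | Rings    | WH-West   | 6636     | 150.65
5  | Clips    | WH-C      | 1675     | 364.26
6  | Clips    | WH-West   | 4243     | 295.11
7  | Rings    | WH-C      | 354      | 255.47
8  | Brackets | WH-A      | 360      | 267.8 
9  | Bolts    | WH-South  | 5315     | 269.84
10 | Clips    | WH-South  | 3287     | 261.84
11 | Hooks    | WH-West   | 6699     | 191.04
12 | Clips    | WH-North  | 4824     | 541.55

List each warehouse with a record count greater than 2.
SELECT warehouse, COUNT(*) as cnt
FROM inventory
GROUP BY warehouse
HAVING COUNT(*) > 2

Result:
  WH-South: 3
  WH-West: 3

Note: HAVING filters groups after aggregation, WHERE filters rows before.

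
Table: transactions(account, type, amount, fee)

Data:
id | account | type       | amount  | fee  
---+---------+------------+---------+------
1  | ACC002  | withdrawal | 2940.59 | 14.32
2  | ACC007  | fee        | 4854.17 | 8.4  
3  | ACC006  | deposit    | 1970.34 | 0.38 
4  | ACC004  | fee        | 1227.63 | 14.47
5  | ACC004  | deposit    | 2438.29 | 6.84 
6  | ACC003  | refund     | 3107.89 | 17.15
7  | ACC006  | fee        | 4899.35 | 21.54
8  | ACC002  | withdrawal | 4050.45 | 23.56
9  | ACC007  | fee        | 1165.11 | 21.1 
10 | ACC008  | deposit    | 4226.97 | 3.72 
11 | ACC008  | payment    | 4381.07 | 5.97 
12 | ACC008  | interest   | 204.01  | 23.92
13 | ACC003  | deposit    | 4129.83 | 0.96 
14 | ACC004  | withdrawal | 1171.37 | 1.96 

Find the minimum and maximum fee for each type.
SELECT type, MIN(fee), MAX(fee)
FROM transactions
GROUP BY type

Result:
  deposit: min=0.38, max=6.84
  fee: min=8.40, max=21.54
  interest: min=23.92, max=23.92
  payment: min=5.97, max=5.97
  refund: min=17.15, max=17.15
  withdrawal: min=1.96, max=23.56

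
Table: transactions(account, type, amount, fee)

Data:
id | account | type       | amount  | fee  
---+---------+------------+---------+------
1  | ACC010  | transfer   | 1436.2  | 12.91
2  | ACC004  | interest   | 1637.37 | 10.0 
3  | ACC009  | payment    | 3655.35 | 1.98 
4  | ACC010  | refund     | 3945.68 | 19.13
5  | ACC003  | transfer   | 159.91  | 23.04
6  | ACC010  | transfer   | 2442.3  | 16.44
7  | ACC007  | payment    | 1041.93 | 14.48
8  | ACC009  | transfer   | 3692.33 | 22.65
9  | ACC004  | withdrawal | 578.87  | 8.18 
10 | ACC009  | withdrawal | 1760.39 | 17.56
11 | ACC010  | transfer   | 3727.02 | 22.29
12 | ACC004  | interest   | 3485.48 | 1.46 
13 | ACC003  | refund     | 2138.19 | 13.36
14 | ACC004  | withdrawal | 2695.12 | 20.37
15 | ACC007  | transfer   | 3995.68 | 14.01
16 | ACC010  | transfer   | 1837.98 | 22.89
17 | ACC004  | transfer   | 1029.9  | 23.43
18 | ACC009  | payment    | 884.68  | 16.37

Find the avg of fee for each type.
SELECT type, AVG(fee) as result
FROM transactions
GROUP BY type

Result:
  interest: 5.73
  payment: 10.94
  refund: 16.25
  transfer: 19.71
  withdrawal: 15.37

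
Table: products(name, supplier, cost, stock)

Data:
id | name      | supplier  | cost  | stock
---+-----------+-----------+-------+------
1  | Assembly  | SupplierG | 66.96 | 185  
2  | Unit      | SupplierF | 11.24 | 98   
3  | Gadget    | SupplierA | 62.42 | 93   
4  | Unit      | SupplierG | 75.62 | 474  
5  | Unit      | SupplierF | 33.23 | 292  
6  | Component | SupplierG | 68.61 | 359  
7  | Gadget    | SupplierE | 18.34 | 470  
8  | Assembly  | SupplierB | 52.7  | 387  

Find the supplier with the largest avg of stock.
SELECT supplier, AVG(stock) as val
FROM products
GROUP BY supplier
ORDER BY val DESC
LIMIT 1

Result: SupplierE with avg(stock) = 470.00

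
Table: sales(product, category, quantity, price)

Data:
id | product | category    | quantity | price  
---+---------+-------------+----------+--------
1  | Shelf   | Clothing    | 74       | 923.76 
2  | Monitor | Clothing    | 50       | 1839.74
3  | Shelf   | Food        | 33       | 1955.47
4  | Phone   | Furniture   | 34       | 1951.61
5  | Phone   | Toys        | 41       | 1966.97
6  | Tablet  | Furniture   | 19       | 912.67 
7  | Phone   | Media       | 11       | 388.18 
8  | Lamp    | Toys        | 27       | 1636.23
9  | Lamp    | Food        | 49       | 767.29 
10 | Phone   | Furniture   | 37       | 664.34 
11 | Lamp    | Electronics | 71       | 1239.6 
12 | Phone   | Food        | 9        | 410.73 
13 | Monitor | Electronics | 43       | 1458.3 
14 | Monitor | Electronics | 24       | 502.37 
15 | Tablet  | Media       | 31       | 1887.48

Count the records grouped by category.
SELECT category, COUNT(*) as count
FROM sales
GROUP BY category

Result:
  Clothing: 2
  Electronics: 3
  Food: 3
  Furniture: 3
  Media: 2
  Toys: 2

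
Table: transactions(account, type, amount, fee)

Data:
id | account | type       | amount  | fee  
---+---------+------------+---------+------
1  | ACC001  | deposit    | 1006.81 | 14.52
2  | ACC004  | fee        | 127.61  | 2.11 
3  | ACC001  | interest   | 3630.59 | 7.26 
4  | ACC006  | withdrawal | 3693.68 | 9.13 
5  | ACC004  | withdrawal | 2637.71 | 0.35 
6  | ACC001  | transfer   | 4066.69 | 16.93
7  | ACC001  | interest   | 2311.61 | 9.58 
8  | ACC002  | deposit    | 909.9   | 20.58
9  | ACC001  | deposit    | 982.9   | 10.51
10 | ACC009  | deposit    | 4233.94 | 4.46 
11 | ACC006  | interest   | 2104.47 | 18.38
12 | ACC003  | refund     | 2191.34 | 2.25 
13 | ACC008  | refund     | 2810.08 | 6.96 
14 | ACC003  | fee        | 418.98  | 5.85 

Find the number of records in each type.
SELECT type, COUNT(*) as count
FROM transactions
GROUP BY type

Result:
  deposit: 4
  fee: 2
  interest: 3
  refund: 2
  transfer: 1
  withdrawal: 2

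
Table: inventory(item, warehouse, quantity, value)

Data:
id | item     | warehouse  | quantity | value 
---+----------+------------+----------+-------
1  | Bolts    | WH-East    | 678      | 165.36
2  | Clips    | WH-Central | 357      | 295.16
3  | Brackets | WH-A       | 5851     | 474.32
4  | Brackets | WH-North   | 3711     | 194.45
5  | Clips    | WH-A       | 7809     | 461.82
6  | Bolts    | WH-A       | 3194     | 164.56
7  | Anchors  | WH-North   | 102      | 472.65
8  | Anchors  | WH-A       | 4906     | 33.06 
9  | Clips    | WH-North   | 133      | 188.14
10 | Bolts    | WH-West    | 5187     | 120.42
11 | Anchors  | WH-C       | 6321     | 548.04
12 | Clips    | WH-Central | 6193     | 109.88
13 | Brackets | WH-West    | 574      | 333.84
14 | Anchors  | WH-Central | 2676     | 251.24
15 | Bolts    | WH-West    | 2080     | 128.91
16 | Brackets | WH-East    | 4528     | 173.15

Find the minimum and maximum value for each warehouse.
SELECT warehouse, MIN(value), MAX(value)
FROM inventory
GROUP BY warehouse

Result:
  WH-A: min=33.06, max=474.32
  WH-C: min=548.04, max=548.04
  WH-Central: min=109.88, max=295.16
  WH-East: min=165.36, max=173.15
  WH-North: min=188.14, max=472.65
  WH-West: min=120.42, max=333.84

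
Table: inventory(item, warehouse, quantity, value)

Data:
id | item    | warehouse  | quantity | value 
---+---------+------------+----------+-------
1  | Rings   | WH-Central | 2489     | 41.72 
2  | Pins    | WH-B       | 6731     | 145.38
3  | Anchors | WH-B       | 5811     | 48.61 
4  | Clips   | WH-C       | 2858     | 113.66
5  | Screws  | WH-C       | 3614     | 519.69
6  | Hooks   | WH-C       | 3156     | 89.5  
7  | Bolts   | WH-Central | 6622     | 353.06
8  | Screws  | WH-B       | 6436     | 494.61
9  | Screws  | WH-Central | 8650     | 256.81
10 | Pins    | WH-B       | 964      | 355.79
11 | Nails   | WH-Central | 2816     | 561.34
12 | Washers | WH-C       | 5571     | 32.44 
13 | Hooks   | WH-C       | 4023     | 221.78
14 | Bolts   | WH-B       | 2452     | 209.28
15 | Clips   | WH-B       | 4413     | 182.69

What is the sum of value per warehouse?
SELECT warehouse, SUM(value) as result
FROM inventory
GROUP BY warehouse

Result:
  WH-B: 1436.36
  WH-C: 977.07
  WH-Central: 1212.93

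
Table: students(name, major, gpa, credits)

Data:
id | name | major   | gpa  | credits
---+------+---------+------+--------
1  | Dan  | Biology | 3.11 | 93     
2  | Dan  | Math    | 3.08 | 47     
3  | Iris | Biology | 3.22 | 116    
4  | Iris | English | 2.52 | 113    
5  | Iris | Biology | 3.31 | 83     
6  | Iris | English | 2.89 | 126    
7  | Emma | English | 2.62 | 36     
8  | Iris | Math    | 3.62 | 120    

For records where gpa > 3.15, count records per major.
SELECT major, COUNT(*)
FROM students
WHERE gpa > 3.15
GROUP BY major

Note: WHERE filters rows before grouping.

Result:
  Biology: 2
  Math: 1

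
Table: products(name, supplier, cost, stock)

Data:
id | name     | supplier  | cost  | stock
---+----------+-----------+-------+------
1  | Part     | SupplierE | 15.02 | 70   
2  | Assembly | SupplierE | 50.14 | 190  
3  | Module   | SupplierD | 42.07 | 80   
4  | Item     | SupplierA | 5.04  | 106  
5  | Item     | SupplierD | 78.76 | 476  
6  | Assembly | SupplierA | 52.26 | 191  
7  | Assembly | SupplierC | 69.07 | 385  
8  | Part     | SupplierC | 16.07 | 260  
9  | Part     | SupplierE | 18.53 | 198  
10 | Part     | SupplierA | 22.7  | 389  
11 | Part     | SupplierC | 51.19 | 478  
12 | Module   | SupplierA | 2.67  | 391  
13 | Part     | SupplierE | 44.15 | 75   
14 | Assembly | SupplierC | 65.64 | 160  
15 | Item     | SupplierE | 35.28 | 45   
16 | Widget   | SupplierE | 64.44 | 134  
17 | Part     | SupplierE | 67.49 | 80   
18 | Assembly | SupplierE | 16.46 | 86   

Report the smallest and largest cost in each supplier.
SELECT supplier, MIN(cost), MAX(cost)
FROM products
GROUP BY supplier

Result:
  SupplierA: min=2.67, max=52.26
  SupplierC: min=16.07, max=69.07
  SupplierD: min=42.07, max=78.76
  SupplierE: min=15.02, max=67.49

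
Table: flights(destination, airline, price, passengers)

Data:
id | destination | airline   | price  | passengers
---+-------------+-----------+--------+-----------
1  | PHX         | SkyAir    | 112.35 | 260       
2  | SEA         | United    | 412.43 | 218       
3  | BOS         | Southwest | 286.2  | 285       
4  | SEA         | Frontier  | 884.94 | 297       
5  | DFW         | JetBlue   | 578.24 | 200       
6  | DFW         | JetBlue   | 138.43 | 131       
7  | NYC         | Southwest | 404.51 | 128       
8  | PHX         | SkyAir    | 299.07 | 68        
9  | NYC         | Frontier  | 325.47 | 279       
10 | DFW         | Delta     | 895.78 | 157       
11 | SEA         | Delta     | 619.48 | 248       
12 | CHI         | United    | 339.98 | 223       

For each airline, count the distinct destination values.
SELECT airline, COUNT(DISTINCT destination)
FROM flights
GROUP BY airline

Result:
  Delta: 2 distinct
  Frontier: 2 distinct
  JetBlue: 1 distinct
  SkyAir: 1 distinct
  Southwest: 2 distinct
  United: 2 distinct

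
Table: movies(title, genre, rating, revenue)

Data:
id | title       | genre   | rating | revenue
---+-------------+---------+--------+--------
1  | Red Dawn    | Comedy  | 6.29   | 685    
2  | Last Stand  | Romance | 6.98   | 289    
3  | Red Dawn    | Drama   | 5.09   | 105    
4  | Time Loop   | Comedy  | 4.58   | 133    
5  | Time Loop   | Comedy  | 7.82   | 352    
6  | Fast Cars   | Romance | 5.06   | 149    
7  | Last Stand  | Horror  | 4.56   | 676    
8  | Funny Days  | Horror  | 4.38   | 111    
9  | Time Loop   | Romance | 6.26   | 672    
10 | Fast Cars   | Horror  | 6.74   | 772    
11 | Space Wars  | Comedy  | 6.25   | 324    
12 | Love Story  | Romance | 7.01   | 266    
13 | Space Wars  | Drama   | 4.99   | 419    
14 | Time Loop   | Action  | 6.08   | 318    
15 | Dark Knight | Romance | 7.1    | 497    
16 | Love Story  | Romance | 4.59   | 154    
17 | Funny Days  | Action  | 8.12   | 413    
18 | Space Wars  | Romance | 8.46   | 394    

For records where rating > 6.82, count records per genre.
SELECT genre, COUNT(*)
FROM movies
WHERE rating > 6.82
GROUP BY genre

Note: WHERE filters rows before grouping.

Result:
  Action: 1
  Comedy: 1
  Romance: 4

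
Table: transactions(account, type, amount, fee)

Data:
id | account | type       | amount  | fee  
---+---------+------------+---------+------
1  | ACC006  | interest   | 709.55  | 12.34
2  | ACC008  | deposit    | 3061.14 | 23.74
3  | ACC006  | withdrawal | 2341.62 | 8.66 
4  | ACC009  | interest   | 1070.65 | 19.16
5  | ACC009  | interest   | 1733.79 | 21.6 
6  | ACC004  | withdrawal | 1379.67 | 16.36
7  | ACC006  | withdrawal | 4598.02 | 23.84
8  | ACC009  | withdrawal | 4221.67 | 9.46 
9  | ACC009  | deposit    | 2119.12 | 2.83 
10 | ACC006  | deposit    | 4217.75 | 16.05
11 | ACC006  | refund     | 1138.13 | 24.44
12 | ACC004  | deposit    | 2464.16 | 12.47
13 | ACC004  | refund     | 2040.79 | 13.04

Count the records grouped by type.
SELECT type, COUNT(*) as count
FROM transactions
GROUP BY type

Result:
  deposit: 4
  interest: 3
  refund: 2
  withdrawal: 4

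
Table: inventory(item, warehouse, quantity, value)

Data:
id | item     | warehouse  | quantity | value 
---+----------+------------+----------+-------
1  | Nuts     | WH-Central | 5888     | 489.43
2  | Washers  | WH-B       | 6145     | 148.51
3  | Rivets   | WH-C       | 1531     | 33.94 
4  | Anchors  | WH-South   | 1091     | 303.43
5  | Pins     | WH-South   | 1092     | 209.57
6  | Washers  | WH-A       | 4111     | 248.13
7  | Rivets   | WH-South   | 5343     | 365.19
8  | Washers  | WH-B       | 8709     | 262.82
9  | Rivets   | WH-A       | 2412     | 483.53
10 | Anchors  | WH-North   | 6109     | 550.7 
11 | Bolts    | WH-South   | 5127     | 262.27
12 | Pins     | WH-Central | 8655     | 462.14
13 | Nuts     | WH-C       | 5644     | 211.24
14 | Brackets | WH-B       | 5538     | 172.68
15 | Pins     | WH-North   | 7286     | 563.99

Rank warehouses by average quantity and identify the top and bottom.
SELECT warehouse, AVG(quantity)
FROM inventory
GROUP BY warehouse
ORDER BY AVG(quantity)

All groups:
  WH-South: 3163.25
  WH-A: 3261.50
  WH-C: 3587.50
  WH-North: 6697.50
  WH-B: 6797.33
  WH-Central: 7271.50

Highest: WH-Central (7271.50)
Lowest: WH-South (3163.25)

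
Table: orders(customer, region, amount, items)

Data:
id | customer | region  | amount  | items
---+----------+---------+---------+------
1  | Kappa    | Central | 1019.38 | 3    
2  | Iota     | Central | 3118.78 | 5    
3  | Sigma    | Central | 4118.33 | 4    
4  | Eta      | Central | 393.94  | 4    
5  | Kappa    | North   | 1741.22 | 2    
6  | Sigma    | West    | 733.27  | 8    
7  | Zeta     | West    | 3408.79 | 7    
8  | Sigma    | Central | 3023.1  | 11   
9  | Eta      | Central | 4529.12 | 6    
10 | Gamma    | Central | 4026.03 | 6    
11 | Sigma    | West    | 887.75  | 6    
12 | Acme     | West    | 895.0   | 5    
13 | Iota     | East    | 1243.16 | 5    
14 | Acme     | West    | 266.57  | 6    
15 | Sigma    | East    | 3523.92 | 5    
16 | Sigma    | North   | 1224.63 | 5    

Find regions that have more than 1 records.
SELECT region, COUNT(*) as cnt
FROM orders
GROUP BY region
HAVING COUNT(*) > 1

Result:
  Central: 7
  East: 2
  North: 2
  West: 5

Note: HAVING filters groups after aggregation, WHERE filters rows before.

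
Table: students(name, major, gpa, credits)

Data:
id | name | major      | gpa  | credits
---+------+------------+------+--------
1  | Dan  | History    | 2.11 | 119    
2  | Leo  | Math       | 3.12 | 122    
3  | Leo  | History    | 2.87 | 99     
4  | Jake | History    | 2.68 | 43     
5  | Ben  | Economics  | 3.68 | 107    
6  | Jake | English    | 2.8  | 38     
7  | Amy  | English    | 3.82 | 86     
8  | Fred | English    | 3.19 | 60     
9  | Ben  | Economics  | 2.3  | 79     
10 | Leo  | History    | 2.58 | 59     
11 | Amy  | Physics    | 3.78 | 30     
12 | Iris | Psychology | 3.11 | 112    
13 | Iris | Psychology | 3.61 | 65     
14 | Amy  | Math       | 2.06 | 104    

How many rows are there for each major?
SELECT major, COUNT(*) as count
FROM students
GROUP BY major

Result:
  Economics: 2
  English: 3
  History: 4
  Math: 2
  Physics: 1
  Psychology: 2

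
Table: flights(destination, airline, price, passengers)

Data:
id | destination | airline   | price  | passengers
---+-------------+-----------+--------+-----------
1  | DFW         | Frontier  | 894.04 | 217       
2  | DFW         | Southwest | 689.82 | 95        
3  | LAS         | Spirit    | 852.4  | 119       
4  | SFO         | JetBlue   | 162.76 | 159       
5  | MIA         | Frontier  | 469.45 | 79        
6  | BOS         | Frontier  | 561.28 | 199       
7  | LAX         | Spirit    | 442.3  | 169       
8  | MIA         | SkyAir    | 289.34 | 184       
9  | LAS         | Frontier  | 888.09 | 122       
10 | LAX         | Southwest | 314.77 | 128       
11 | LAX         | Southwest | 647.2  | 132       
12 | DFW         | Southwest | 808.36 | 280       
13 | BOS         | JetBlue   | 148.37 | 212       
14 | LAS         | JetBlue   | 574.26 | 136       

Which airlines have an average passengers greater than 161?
SELECT airline, AVG(passengers)
FROM flights
GROUP BY airline
HAVING AVG(passengers) > 161

Result:
  JetBlue: avg=169.00
  SkyAir: avg=184.00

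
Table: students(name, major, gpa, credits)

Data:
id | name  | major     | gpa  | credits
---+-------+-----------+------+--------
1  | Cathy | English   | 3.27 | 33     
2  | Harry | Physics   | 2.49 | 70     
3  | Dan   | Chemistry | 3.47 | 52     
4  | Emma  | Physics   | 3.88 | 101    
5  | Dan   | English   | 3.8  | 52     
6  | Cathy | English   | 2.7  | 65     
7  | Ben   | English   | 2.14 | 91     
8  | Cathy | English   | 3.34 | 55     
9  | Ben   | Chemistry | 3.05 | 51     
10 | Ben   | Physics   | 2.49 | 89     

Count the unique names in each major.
SELECT major, COUNT(DISTINCT name)
FROM students
GROUP BY major

Result:
  Chemistry: 2 distinct
  English: 3 distinct
  Physics: 3 distinct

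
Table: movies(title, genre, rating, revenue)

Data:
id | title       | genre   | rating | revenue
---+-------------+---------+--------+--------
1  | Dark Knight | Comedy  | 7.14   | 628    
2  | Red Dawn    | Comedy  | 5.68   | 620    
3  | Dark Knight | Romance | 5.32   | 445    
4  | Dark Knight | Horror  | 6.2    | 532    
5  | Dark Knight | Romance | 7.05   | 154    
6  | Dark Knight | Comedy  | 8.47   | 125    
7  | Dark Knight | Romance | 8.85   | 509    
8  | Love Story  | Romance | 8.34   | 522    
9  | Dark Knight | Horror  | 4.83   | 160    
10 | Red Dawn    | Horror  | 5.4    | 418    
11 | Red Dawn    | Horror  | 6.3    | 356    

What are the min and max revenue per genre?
SELECT genre, MIN(revenue), MAX(revenue)
FROM movies
GROUP BY genre

Result:
  Comedy: min=125, max=628
  Horror: min=160, max=532
  Romance: min=154, max=522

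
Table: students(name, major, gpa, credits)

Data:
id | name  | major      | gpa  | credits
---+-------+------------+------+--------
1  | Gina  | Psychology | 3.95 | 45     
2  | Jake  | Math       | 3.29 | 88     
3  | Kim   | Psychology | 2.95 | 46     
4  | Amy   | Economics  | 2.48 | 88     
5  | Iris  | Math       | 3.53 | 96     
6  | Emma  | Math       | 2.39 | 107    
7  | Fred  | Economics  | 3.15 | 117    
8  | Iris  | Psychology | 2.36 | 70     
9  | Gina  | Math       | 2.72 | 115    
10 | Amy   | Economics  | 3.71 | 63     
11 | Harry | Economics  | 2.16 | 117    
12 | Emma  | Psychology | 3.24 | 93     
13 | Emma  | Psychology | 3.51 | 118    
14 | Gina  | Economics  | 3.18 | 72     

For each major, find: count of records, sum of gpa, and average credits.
SELECT major,
       COUNT(*) as cnt,
       SUM(gpa) as total_gpa,
       AVG(credits) as avg_credits
FROM students
GROUP BY major

Result:
  Economics: 5 records, 14.68 total gpa, 91.40 avg credits
  Math: 4 records, 11.93 total gpa, 101.50 avg credits
  Psychology: 5 records, 16.01 total gpa, 74.40 avg credits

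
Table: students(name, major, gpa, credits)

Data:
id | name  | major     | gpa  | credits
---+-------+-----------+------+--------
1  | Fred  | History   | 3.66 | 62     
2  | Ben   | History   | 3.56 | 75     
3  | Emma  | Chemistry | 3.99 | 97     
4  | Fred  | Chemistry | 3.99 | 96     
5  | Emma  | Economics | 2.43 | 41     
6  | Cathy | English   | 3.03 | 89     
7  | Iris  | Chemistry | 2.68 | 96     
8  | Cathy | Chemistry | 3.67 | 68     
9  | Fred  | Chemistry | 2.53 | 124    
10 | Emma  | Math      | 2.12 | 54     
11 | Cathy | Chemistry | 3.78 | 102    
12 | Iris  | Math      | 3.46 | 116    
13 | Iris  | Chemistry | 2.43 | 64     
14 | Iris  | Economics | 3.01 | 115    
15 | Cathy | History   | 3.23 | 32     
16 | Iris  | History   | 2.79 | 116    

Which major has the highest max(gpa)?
SELECT major, MAX(gpa) as val
FROM students
GROUP BY major
ORDER BY val DESC
LIMIT 1

Result: Chemistry with max(gpa) = 3.99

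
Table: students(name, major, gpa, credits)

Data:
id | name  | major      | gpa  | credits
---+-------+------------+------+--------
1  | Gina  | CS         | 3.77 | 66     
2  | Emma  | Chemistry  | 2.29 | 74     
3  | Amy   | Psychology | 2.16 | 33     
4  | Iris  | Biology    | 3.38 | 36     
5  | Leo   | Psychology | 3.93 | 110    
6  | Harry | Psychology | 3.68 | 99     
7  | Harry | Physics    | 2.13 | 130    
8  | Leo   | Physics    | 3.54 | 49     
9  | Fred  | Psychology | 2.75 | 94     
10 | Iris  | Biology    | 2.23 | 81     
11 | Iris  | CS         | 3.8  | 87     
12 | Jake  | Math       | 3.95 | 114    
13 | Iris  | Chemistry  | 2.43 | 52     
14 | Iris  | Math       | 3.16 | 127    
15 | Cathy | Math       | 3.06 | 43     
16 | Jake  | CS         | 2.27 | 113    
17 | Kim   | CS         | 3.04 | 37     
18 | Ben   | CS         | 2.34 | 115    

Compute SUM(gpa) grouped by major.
SELECT major, SUM(gpa) as result
FROM students
GROUP BY major

Result:
  Biology: 5.61
  CS: 15.22
  Chemistry: 4.72
  Math: 10.17
  Physics: 5.67
  Psychology: 12.52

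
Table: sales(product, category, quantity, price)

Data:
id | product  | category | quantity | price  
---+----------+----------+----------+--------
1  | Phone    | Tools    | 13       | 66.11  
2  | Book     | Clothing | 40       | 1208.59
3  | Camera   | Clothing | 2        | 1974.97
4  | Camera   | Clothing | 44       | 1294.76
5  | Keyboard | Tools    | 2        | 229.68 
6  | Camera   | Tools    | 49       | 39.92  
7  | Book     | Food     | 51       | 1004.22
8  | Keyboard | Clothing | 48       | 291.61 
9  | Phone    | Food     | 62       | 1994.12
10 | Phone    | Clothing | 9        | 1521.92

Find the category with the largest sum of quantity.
SELECT category, SUM(quantity) as val
FROM sales
GROUP BY category
ORDER BY val DESC
LIMIT 1

Result: Clothing with sum(quantity) = 143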